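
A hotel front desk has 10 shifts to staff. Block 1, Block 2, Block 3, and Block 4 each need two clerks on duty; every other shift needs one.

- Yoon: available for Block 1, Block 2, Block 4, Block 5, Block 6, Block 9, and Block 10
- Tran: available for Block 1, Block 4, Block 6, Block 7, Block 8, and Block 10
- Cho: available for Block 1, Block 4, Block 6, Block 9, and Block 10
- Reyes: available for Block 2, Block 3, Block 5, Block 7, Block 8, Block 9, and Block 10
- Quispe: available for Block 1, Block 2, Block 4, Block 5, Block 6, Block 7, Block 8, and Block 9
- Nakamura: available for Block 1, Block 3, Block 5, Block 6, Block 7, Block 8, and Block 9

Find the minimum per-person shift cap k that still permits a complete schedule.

With 6 clerks and 14 worker-slots to fill, someone must work at least ⌈14/6⌉ = 3 shifts, so k ≥ 3.
k = 3 works: Block 1→Cho+Quispe, Block 2→Yoon+Reyes, Block 3→Reyes+Nakamura, Block 4→Cho+Quispe, Block 5→Yoon, Block 6→Tran, Block 7→Tran, Block 8→Tran, Block 9→Cho, Block 10→Yoon.
Loads: Yoon 3, Tran 3, Cho 3, Reyes 2, Quispe 2, Nakamura 1 — all ≤ 3.

3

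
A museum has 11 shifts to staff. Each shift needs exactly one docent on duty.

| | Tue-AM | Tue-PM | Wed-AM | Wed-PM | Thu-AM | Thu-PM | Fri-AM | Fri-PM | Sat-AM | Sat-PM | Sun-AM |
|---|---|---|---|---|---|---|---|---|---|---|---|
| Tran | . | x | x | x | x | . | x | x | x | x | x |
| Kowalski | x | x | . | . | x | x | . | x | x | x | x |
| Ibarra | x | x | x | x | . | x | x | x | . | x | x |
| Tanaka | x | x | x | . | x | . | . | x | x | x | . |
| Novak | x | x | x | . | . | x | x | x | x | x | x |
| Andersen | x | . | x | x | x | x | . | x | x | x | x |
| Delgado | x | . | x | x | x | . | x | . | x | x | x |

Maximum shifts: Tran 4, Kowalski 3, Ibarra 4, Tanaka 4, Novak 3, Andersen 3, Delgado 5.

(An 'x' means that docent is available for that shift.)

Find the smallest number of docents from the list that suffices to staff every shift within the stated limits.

11 slots to fill and no one can take more than 5, so at least ⌈11/5⌉ = 3 docents are needed.
Tran, Kowalski, and Ibarra alone can cover everything: Tue-AM→Kowalski, Tue-PM→Ibarra, Wed-AM→Tran, Wed-PM→Tran, Thu-AM→Tran, Thu-PM→Kowalski, Fri-AM→Tran, Fri-PM→Ibarra, Sat-AM→Kowalski, Sat-PM→Ibarra, Sun-AM→Ibarra.

3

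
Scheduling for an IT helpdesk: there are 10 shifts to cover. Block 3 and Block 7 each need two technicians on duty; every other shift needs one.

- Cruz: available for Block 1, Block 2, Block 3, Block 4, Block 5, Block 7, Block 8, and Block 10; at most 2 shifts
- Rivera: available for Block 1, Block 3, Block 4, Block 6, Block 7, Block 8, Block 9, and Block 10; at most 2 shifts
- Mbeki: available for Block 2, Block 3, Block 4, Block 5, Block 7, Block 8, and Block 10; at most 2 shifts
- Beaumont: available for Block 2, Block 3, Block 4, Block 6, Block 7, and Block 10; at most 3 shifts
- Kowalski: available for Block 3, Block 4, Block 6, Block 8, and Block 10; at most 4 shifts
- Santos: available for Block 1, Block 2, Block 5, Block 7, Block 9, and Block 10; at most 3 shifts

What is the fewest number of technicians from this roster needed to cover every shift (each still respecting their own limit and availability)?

12 slots to fill and no one can take more than 4, so at least ⌈12/4⌉ = 3 technicians are needed.
Any 3 technicians together have capacity at most 4+3+3 = 10 < 12 slots, so 3 can never suffice.
Cruz, Beaumont, Kowalski, and Santos alone can cover everything: Block 1→Cruz, Block 2→Santos, Block 3→Beaumont+Kowalski, Block 4→Kowalski, Block 5→Cruz, Block 6→Beaumont, Block 7→Beaumont+Santos, Block 8→Kowalski, Block 9→Santos, Block 10→Kowalski.

4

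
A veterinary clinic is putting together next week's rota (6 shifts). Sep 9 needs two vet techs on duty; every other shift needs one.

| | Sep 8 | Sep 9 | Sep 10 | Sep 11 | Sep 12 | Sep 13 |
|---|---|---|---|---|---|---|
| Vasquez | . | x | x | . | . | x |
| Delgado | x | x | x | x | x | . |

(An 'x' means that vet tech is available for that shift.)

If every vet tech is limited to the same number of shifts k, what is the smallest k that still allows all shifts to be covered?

4

With 2 vet techs and 7 worker-slots to fill, someone must work at least ⌈7/2⌉ = 4 shifts, so k ≥ 4.
k = 4 works: Sep 8→Delgado, Sep 9→Vasquez+Delgado, Sep 10→Vasquez, Sep 11→Delgado, Sep 12→Delgado, Sep 13→Vasquez.
Loads: Vasquez 3, Delgado 4 — all ≤ 4.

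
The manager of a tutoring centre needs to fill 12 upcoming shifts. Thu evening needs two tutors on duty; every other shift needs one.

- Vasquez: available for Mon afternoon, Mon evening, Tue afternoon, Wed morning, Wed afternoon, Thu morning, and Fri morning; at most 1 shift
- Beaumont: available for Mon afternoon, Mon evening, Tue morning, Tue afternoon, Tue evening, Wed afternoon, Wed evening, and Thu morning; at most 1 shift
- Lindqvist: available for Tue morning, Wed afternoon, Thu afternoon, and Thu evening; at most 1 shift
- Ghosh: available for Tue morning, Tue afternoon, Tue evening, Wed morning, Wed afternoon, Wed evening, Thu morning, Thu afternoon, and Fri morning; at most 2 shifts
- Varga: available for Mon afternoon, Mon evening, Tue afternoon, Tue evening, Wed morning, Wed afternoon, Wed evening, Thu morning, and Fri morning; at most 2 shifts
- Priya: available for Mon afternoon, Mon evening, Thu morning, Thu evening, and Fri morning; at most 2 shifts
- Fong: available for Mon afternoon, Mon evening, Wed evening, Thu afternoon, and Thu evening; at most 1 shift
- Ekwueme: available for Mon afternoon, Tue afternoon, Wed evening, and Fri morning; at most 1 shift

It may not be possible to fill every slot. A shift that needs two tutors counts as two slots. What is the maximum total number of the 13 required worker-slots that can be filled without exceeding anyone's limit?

Total capacity across all tutors is 1+1+1+2+2+2+1+1 = 11, and 13 slots are needed, so at most 11 can be filled.
An assignment achieving 11: Mon evening→Varga, Tue morning→Beaumont, Tue afternoon→Ghosh, Tue evening→Ghosh, Wed morning→Vasquez, Wed afternoon→Varga, Wed evening→Ekwueme, Thu morning→Priya, Thu afternoon→Lindqvist, Thu evening→Priya+Fong.
Loads: Vasquez 1/1, Beaumont 1/1, Lindqvist 1/1, Ghosh 2/2, Varga 2/2, Priya 2/2, Fong 1/1, Ekwueme 1/1.

11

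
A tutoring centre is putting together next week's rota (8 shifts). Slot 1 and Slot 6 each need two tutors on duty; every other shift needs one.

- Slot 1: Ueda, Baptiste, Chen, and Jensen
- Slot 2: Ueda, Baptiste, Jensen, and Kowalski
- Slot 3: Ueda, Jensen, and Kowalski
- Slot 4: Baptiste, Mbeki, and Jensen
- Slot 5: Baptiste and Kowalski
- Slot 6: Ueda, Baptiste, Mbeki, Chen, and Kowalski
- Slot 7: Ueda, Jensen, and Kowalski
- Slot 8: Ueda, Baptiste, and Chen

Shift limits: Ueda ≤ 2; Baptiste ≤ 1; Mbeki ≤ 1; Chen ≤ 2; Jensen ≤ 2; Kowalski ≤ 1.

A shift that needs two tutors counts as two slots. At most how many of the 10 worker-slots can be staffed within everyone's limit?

Total capacity across all tutors is 2+1+1+2+2+1 = 9, and 10 slots are needed, so at most 9 can be filled.
An assignment achieving 9: Slot 1→Chen+Jensen, Slot 2→Jensen, Slot 3→Ueda, Slot 4→Mbeki, Slot 5→Baptiste, Slot 6→Kowalski, Slot 7→Ueda, Slot 8→Chen.
Loads: Ueda 2/2, Baptiste 1/1, Mbeki 1/1, Chen 2/2, Jensen 2/2, Kowalski 1/1.

9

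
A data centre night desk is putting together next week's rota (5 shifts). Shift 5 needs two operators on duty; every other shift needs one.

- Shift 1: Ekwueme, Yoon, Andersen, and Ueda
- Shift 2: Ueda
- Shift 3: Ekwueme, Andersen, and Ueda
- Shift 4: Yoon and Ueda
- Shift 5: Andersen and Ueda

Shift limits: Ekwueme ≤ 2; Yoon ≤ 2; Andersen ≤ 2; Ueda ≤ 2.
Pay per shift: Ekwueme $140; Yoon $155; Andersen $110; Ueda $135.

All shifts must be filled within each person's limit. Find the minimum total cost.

Shift 2 can only be covered by Ueda, so that assignment is forced.
Shift 5 can only be covered by Andersen and Ueda, so that assignment is forced.
Picking the cheapest available operator for each shift independently would cost $735, but that ignores the shift limits.
An optimal schedule: Shift 1→Ekwueme, Shift 2→Ueda, Shift 3→Andersen, Shift 4→Yoon, Shift 5→Andersen+Ueda.
Total: 140 + 135 + 110 + 155 + 110 + 135 = $785.

$785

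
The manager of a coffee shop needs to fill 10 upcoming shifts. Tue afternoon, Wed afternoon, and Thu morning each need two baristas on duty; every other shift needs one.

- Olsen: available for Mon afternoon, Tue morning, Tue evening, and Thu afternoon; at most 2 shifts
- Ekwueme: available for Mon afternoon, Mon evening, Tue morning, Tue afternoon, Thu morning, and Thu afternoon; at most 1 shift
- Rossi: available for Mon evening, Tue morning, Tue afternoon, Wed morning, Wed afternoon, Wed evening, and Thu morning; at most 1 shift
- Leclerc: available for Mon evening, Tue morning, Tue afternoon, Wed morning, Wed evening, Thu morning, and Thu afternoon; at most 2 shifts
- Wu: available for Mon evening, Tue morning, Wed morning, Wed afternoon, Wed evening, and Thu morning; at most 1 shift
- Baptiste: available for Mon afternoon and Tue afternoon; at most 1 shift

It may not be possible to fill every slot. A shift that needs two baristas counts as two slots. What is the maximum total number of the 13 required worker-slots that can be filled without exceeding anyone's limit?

8

Total capacity across all baristas is 2+1+1+2+1+1 = 8, and 13 slots are needed, so at most 8 can be filled.
An assignment achieving 8: Mon afternoon→Olsen, Tue afternoon→Baptiste, Tue evening→Olsen, Wed morning→Leclerc, Wed afternoon→Rossi+Wu, Wed evening→Leclerc, Thu afternoon→Ekwueme.
Loads: Olsen 2/2, Ekwueme 1/1, Rossi 1/1, Leclerc 2/2, Wu 1/1, Baptiste 1/1.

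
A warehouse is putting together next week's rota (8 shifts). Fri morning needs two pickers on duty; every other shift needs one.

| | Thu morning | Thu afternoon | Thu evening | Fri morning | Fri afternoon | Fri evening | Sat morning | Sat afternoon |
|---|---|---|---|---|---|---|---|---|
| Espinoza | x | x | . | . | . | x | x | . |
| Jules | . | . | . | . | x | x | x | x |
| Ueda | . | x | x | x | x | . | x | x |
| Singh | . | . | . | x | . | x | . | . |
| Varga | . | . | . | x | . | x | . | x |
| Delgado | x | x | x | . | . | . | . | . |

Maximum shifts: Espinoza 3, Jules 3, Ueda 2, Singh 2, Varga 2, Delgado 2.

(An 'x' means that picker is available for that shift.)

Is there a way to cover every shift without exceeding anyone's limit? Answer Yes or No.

Yes

One valid schedule: Thu morning→Espinoza, Thu afternoon→Espinoza, Thu evening→Ueda, Fri morning→Ueda+Singh, Fri afternoon→Jules, Fri evening→Jules, Sat morning→Espinoza, Sat afternoon→Jules.
Loads: Espinoza 3/3, Jules 3/3, Ueda 2/2, Singh 1/2, Varga 0/2, Delgado 0/2 — all within limits.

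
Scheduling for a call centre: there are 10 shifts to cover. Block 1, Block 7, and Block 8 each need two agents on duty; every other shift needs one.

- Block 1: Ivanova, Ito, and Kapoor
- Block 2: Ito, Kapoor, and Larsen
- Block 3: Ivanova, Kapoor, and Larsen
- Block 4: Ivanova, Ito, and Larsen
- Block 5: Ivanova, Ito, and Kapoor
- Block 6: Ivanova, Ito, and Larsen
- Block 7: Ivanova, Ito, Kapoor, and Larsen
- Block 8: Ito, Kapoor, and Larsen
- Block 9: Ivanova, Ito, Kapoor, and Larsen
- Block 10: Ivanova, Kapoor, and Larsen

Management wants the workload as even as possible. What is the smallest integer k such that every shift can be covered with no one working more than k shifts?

With 4 agents and 13 worker-slots to fill, someone must work at least ⌈13/4⌉ = 4 shifts, so k ≥ 4.
k = 4 works: Block 1→Ivanova+Ito, Block 2→Ito, Block 3→Ivanova, Block 4→Ivanova, Block 5→Ivanova, Block 6→Ito, Block 7→Kapoor+Larsen, Block 8→Ito+Kapoor, Block 9→Kapoor, Block 10→Kapoor.
Loads: Ivanova 4, Ito 4, Kapoor 4, Larsen 1 — all ≤ 4.

4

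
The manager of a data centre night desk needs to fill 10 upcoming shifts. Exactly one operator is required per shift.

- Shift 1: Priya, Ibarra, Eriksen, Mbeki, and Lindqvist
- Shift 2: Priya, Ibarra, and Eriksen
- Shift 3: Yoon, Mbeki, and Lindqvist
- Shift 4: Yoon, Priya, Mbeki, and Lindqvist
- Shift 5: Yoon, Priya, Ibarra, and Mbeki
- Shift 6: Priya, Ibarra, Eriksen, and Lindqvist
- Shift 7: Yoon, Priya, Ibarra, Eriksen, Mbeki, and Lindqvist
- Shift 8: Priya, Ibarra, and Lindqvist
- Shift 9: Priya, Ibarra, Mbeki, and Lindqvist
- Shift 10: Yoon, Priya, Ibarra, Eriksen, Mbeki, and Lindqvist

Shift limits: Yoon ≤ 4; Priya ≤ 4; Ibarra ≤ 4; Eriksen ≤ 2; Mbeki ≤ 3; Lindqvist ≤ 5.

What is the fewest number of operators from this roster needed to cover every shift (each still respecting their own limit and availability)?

10 slots to fill and no one can take more than 5, so at least ⌈10/5⌉ = 2 operators are needed.
Any 2 operators together have capacity at most 5+4 = 9 < 10 slots, so 2 can never suffice.
Yoon, Priya, and Ibarra alone can cover everything: Shift 1→Priya, Shift 2→Priya, Shift 3→Yoon, Shift 4→Yoon, Shift 5→Yoon, Shift 6→Priya, Shift 7→Yoon, Shift 8→Priya, Shift 9→Ibarra, Shift 10→Ibarra.

3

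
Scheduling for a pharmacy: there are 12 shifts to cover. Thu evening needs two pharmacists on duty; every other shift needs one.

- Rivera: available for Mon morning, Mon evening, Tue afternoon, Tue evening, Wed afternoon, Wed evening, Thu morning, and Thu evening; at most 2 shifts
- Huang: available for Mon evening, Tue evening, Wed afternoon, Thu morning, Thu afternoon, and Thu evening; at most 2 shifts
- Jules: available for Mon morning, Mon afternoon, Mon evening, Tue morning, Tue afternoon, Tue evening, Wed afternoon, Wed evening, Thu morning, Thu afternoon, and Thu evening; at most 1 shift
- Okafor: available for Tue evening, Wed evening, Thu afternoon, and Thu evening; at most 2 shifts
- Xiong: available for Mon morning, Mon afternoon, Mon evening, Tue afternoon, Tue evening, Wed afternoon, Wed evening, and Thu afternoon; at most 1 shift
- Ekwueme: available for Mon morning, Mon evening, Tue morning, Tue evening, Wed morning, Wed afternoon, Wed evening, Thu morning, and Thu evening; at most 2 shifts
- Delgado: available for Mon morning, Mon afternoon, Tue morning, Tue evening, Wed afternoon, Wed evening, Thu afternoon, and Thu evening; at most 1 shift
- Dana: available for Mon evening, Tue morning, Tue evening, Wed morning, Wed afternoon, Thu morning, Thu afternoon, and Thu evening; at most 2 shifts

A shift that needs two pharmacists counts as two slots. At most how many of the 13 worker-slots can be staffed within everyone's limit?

Total capacity across all pharmacists is 2+2+1+2+1+2+1+2 = 13, and 13 slots are needed, so at most 13 can be filled.
An assignment achieving 13: Mon morning→Rivera, Mon afternoon→Jules, Mon evening→Huang, Tue morning→Ekwueme, Tue afternoon→Rivera, Tue evening→Dana, Wed morning→Ekwueme, Wed afternoon→Xiong, Wed evening→Okafor, Thu morning→Huang, Thu afternoon→Okafor, Thu evening→Delgado+Dana.
Loads: Rivera 2/2, Huang 2/2, Jules 1/1, Okafor 2/2, Xiong 1/1, Ekwueme 2/2, Delgado 1/1, Dana 2/2.

13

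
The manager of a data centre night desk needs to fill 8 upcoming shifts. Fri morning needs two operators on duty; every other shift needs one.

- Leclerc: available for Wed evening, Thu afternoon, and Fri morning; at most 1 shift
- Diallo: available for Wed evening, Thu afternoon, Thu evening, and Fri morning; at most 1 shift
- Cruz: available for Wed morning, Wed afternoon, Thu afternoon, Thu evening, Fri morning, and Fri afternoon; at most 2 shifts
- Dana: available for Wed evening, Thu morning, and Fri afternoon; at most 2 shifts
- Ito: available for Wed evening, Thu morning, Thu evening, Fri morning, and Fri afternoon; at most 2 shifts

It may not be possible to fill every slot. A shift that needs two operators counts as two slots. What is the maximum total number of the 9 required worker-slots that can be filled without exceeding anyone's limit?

8

Total capacity across all operators is 1+1+2+2+2 = 8, and 9 slots are needed, so at most 8 can be filled.
An assignment achieving 8: Wed morning→Cruz, Wed afternoon→Cruz, Wed evening→Ito, Thu morning→Dana, Thu afternoon→Leclerc, Thu evening→Diallo, Fri morning→Ito, Fri afternoon→Dana.
Loads: Leclerc 1/1, Diallo 1/1, Cruz 2/2, Dana 2/2, Ito 2/2.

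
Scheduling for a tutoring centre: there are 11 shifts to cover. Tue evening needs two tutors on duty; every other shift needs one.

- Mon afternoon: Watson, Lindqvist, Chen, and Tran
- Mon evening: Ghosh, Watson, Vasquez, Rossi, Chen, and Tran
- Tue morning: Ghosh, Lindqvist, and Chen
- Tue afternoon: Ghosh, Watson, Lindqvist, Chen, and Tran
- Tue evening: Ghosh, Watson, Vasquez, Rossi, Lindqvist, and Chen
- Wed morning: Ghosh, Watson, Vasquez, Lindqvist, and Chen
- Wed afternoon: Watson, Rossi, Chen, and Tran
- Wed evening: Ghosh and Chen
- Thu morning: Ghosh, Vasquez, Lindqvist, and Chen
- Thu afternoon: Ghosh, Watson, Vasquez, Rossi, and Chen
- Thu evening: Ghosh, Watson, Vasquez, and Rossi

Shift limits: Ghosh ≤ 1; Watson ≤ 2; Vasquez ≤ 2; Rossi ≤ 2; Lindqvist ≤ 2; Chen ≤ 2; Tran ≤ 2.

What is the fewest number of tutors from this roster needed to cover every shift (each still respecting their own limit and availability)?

6

12 slots to fill and no one can take more than 2, so at least ⌈12/2⌉ = 6 tutors are needed.
Watson, Vasquez, Rossi, Lindqvist, Chen, and Tran alone can cover everything: Mon afternoon→Watson, Mon evening→Tran, Tue morning→Lindqvist, Tue afternoon→Lindqvist, Tue evening→Rossi+Chen, Wed morning→Vasquez, Wed afternoon→Tran, Wed evening→Chen, Thu morning→Vasquez, Thu afternoon→Rossi, Thu evening→Watson.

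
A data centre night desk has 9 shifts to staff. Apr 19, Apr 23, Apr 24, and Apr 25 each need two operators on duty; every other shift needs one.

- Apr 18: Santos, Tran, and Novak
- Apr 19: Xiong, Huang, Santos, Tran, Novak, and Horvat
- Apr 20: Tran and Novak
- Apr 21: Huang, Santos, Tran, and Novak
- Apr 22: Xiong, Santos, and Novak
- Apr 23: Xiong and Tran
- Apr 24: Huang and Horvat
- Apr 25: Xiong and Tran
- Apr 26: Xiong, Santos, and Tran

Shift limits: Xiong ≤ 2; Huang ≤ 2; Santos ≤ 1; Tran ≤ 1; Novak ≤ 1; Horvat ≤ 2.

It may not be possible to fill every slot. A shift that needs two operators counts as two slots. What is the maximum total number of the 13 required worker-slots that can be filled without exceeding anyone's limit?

Total capacity across all operators is 2+2+1+1+1+2 = 9, and 13 slots are needed, so at most 9 can be filled.
An assignment achieving 9: Apr 18→Santos, Apr 19→Horvat, Apr 20→Tran, Apr 21→Huang, Apr 22→Novak, Apr 23→Xiong, Apr 24→Huang+Horvat, Apr 25→Xiong.
Loads: Xiong 2/2, Huang 2/2, Santos 1/1, Tran 1/1, Novak 1/1, Horvat 2/2.

9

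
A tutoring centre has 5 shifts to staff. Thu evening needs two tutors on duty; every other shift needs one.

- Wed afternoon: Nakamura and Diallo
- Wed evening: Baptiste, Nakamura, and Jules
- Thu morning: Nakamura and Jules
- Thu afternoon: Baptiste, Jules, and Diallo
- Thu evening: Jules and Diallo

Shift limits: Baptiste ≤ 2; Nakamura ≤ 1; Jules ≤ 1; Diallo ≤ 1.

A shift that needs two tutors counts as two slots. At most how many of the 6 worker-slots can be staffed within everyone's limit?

Total capacity across all tutors is 2+1+1+1 = 5, and 6 slots are needed, so at most 5 can be filled.
An assignment achieving 5: Wed afternoon→Nakamura, Wed evening→Baptiste, Thu morning→Jules, Thu afternoon→Baptiste, Thu evening→Diallo.
Loads: Baptiste 2/2, Nakamura 1/1, Jules 1/1, Diallo 1/1.

5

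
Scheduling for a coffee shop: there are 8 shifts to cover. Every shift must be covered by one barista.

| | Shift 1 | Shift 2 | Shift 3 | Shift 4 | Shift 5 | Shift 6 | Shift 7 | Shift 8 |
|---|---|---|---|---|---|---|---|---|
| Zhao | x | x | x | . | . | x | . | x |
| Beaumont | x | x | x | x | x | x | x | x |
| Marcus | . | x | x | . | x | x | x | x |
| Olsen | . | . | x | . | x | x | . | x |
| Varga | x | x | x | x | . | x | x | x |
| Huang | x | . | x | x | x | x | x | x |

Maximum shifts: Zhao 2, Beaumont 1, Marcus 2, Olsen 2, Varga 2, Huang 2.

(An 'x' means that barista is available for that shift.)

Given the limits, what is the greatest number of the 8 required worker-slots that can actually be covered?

Total capacity across all baristas is 2+1+2+2+2+2 = 11, and 8 slots are needed, so at most 8 can be filled.
An assignment achieving 8: Shift 1→Zhao, Shift 2→Zhao, Shift 3→Olsen, Shift 4→Beaumont, Shift 5→Marcus, Shift 6→Olsen, Shift 7→Marcus, Shift 8→Varga.
Loads: Zhao 2/2, Beaumont 1/1, Marcus 2/2, Olsen 2/2, Varga 1/2, Huang 0/2.

8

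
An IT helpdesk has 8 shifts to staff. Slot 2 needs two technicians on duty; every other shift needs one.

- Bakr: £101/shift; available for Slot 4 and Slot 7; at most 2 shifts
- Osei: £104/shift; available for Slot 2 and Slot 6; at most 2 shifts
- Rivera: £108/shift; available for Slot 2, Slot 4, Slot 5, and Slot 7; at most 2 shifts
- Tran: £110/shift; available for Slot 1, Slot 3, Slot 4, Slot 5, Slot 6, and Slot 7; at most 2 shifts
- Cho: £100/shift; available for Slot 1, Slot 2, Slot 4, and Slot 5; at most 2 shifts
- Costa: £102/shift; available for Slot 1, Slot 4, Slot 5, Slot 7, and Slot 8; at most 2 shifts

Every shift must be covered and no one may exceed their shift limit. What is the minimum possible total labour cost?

Slot 3 can only be covered by Tran, so that assignment is forced.
Slot 8 can only be covered by Costa, so that assignment is forced.
Picking the cheapest available technician for each shift independently would cost £921, but that ignores the shift limits.
An optimal schedule: Slot 1→Cho, Slot 2→Cho+Osei, Slot 3→Tran, Slot 4→Bakr, Slot 5→Costa, Slot 6→Osei, Slot 7→Bakr, Slot 8→Costa.
Total: 100 + 100 + 104 + 110 + 101 + 102 + 104 + 101 + 102 = £924.

£924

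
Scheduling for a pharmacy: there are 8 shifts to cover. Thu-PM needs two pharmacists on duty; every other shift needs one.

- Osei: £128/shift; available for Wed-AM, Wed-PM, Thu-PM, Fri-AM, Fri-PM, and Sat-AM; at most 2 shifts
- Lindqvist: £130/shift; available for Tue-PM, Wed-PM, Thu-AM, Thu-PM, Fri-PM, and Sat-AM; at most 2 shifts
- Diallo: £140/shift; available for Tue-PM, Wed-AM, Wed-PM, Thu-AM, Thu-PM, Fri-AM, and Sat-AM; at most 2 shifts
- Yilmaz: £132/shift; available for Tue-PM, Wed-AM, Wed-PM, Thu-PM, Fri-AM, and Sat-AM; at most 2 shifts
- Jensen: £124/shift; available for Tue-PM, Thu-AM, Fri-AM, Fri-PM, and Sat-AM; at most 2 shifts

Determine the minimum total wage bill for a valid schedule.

Picking the cheapest available pharmacist for each shift independently would cost £1134, but that ignores the shift limits.
An optimal schedule: Tue-PM→Lindqvist, Wed-AM→Osei, Wed-PM→Osei, Thu-AM→Jensen, Thu-PM→Yilmaz+Diallo, Fri-AM→Yilmaz, Fri-PM→Jensen, Sat-AM→Lindqvist.
Total: 130 + 128 + 128 + 124 + 132 + 140 + 132 + 124 + 130 = £1168.

£1168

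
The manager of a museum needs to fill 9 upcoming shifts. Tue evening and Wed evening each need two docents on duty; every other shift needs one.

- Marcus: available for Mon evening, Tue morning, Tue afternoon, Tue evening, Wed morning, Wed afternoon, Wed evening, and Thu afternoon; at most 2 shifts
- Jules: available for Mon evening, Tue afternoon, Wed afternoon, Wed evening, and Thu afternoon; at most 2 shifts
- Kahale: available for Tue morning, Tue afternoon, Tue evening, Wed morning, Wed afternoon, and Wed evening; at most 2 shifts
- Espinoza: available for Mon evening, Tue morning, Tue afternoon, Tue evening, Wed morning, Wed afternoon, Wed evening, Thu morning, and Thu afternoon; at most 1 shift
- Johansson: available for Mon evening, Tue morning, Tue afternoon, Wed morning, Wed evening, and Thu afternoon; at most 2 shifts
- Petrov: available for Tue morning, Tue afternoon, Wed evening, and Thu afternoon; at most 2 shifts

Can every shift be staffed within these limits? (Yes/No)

Thu morning can only be covered by Espinoza, so that assignment is forced.
One valid schedule: Mon evening→Marcus, Tue morning→Johansson, Tue afternoon→Petrov, Tue evening→Marcus+Kahale, Wed morning→Kahale, Wed afternoon→Jules, Wed evening→Johansson+Petrov, Thu morning→Espinoza, Thu afternoon→Jules.
Loads: Marcus 2/2, Jules 2/2, Kahale 2/2, Espinoza 1/1, Johansson 2/2, Petrov 2/2 — all within limits.

Yes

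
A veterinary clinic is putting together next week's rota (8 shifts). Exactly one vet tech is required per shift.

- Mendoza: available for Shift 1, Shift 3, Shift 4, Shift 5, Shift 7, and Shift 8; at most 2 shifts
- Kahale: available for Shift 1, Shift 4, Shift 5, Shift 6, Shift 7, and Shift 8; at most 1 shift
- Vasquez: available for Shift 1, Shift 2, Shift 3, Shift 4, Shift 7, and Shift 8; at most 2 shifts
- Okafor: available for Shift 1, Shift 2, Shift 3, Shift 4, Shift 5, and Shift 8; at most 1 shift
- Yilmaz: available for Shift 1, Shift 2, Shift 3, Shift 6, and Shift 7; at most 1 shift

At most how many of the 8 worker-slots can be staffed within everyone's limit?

7

Total capacity across all vet techs is 2+1+2+1+1 = 7, and 8 slots are needed, so at most 7 can be filled.
An assignment achieving 7: Shift 2→Vasquez, Shift 3→Mendoza, Shift 4→Vasquez, Shift 5→Mendoza, Shift 6→Kahale, Shift 7→Yilmaz, Shift 8→Okafor.
Loads: Mendoza 2/2, Kahale 1/1, Vasquez 2/2, Okafor 1/1, Yilmaz 1/1.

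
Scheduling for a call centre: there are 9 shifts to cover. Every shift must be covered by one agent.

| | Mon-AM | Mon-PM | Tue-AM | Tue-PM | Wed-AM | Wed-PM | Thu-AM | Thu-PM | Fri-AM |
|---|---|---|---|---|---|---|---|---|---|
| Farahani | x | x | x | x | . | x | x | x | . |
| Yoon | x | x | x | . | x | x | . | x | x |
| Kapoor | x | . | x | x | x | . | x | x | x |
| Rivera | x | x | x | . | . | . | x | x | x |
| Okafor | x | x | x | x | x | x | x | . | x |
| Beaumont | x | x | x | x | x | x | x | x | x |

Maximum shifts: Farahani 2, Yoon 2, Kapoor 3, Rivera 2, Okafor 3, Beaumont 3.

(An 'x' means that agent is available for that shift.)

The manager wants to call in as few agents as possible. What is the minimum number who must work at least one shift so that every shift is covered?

3

9 slots to fill and no one can take more than 3, so at least ⌈9/3⌉ = 3 agents are needed.
Kapoor, Okafor, and Beaumont alone can cover everything: Mon-AM→Kapoor, Mon-PM→Okafor, Tue-AM→Kapoor, Tue-PM→Okafor, Wed-AM→Beaumont, Wed-PM→Okafor, Thu-AM→Beaumont, Thu-PM→Kapoor, Fri-AM→Beaumont.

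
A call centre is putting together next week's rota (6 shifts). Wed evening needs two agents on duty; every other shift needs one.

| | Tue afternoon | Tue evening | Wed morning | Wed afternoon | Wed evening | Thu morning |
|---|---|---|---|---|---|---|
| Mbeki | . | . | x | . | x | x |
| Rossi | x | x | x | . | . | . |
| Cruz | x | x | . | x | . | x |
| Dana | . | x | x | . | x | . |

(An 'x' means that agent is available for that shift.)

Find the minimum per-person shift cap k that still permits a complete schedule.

2

With 4 agents and 7 worker-slots to fill, someone must work at least ⌈7/4⌉ = 2 shifts, so k ≥ 2.
k = 2 works: Tue afternoon→Rossi, Tue evening→Rossi, Wed morning→Dana, Wed afternoon→Cruz, Wed evening→Mbeki+Dana, Thu morning→Mbeki.
Loads: Mbeki 2, Rossi 2, Cruz 1, Dana 2 — all ≤ 2.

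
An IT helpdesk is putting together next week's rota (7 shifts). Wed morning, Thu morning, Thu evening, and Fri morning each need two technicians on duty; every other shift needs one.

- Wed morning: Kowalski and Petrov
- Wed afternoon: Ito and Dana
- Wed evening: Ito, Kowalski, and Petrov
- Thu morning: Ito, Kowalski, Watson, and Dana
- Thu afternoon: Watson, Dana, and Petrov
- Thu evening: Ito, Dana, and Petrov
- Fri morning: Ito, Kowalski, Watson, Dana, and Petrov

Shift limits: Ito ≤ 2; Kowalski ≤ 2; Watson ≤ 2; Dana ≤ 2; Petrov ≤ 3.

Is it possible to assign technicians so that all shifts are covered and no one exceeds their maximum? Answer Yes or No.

Wed morning can only be covered by Kowalski and Petrov, so that assignment is forced.
One valid schedule: Wed morning→Kowalski+Petrov, Wed afternoon→Ito, Wed evening→Ito, Thu morning→Kowalski+Watson, Thu afternoon→Watson, Thu evening→Dana+Petrov, Fri morning→Dana+Petrov.
Loads: Ito 2/2, Kowalski 2/2, Watson 2/2, Dana 2/2, Petrov 3/3 — all within limits.

Yes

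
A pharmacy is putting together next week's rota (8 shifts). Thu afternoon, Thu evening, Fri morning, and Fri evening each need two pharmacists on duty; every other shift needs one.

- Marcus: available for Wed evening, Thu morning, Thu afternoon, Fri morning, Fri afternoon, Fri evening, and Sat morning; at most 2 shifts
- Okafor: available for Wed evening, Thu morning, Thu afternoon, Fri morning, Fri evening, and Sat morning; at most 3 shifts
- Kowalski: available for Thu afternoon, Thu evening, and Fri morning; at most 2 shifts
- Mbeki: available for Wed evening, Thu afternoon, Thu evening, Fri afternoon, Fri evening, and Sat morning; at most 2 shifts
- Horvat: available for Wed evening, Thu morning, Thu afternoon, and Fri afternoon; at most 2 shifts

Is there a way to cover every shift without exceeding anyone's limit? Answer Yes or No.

Total capacity is 2+3+2+2+2 = 11 but 12 worker-slots are needed — infeasible.

No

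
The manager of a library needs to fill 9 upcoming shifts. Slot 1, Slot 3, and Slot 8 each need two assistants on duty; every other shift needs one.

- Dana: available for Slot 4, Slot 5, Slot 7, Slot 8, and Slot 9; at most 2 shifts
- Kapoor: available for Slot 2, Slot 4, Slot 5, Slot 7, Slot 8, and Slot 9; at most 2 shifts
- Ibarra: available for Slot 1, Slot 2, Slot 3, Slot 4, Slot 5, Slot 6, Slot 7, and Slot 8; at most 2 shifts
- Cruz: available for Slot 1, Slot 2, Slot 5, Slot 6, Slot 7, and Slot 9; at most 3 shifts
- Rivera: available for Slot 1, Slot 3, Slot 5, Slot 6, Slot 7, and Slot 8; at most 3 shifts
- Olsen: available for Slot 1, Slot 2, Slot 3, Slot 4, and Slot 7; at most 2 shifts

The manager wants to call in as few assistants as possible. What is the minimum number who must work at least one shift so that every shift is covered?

5

12 slots to fill and no one can take more than 3, so at least ⌈12/3⌉ = 4 assistants are needed.
Any 4 assistants together have capacity at most 3+3+2+2 = 10 < 12 slots, so 4 can never suffice.
Dana, Kapoor, Ibarra, Cruz, and Rivera alone can cover everything: Slot 1→Ibarra+Cruz, Slot 2→Kapoor, Slot 3→Ibarra+Rivera, Slot 4→Dana, Slot 5→Cruz, Slot 6→Cruz, Slot 7→Rivera, Slot 8→Kapoor+Rivera, Slot 9→Dana.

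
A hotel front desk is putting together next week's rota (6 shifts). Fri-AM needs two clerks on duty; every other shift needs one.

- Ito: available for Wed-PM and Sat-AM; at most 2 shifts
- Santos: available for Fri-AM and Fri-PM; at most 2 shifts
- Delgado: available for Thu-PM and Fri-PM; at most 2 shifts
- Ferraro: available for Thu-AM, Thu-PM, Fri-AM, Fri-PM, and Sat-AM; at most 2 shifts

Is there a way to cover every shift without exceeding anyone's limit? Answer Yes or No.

Wed-PM can only be covered by Ito, so that assignment is forced.
Thu-AM can only be covered by Ferraro, so that assignment is forced.
Fri-AM can only be covered by Santos and Ferraro, so that assignment is forced.
One valid schedule: Wed-PM→Ito, Thu-AM→Ferraro, Thu-PM→Delgado, Fri-AM→Santos+Ferraro, Fri-PM→Santos, Sat-AM→Ito.
Loads: Ito 2/2, Santos 2/2, Delgado 1/2, Ferraro 2/2 — all within limits.

Yes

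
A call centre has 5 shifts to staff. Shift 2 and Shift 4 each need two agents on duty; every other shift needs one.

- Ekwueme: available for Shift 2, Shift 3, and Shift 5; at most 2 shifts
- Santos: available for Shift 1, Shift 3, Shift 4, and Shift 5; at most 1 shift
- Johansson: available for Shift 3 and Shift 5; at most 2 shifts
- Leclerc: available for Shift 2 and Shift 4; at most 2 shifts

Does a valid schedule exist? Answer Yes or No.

Total capacity is 7 and 7 slots are needed, so capacity alone doesn't rule it out.
Shifts {Shift 1, Shift 4} need 3 worker-slots in total, but the agents available for any of those shifts (Santos and Leclerc) can supply at most 2 among them. So no valid schedule exists.

No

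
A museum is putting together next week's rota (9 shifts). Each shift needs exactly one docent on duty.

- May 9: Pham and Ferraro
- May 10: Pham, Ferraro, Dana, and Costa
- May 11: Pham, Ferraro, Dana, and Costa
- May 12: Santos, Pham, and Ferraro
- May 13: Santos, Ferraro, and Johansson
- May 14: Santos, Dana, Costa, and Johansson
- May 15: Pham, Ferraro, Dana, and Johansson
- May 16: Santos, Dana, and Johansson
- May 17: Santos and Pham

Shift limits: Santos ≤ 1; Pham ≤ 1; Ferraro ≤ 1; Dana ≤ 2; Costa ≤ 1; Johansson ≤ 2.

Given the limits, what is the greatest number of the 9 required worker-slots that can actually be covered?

Total capacity across all docents is 1+1+1+2+1+2 = 8, and 9 slots are needed, so at most 8 can be filled.
An assignment achieving 8: May 9→Pham, May 10→Dana, May 11→Costa, May 12→Ferraro, May 13→Johansson, May 14→Johansson, May 16→Dana, May 17→Santos.
Loads: Santos 1/1, Pham 1/1, Ferraro 1/1, Dana 2/2, Costa 1/1, Johansson 2/2.

8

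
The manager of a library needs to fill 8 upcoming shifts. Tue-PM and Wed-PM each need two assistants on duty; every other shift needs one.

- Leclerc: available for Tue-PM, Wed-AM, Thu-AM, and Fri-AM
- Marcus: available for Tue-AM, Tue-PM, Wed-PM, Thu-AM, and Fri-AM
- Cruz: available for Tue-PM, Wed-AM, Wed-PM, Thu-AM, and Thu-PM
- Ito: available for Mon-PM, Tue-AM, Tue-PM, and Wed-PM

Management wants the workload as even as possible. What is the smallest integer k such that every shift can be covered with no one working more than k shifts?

3

With 4 assistants and 10 worker-slots to fill, someone must work at least ⌈10/4⌉ = 3 shifts, so k ≥ 3.
k = 3 works: Mon-PM→Ito, Tue-AM→Marcus, Tue-PM→Marcus+Cruz, Wed-AM→Leclerc, Wed-PM→Marcus+Cruz, Thu-AM→Leclerc, Thu-PM→Cruz, Fri-AM→Leclerc.
Loads: Leclerc 3, Marcus 3, Cruz 3, Ito 1 — all ≤ 3.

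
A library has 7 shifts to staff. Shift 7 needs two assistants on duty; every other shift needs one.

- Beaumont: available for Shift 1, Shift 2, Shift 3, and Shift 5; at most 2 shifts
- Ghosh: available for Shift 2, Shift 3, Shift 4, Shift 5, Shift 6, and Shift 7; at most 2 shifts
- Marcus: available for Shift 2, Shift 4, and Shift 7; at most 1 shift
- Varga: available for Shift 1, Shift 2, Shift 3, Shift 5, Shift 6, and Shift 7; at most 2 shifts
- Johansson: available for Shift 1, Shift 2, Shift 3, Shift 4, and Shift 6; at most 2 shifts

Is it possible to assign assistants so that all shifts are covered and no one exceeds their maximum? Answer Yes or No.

Yes

One valid schedule: Shift 1→Beaumont, Shift 2→Johansson, Shift 3→Varga, Shift 4→Ghosh, Shift 5→Beaumont, Shift 6→Ghosh, Shift 7→Marcus+Varga.
Loads: Beaumont 2/2, Ghosh 2/2, Marcus 1/1, Varga 2/2, Johansson 1/2 — all within limits.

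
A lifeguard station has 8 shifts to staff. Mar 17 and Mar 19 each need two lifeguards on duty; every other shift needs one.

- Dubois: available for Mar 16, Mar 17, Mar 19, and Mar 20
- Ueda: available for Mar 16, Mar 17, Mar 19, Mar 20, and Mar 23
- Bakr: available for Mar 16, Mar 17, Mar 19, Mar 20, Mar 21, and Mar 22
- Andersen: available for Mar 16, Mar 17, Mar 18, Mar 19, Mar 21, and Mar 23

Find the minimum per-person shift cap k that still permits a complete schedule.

With 4 lifeguards and 10 worker-slots to fill, someone must work at least ⌈10/4⌉ = 3 shifts, so k ≥ 3.
k = 3 works: Mar 16→Dubois, Mar 17→Dubois+Ueda, Mar 18→Andersen, Mar 19→Ueda+Bakr, Mar 20→Dubois, Mar 21→Bakr, Mar 22→Bakr, Mar 23→Ueda.
Loads: Dubois 3, Ueda 3, Bakr 3, Andersen 1 — all ≤ 3.

3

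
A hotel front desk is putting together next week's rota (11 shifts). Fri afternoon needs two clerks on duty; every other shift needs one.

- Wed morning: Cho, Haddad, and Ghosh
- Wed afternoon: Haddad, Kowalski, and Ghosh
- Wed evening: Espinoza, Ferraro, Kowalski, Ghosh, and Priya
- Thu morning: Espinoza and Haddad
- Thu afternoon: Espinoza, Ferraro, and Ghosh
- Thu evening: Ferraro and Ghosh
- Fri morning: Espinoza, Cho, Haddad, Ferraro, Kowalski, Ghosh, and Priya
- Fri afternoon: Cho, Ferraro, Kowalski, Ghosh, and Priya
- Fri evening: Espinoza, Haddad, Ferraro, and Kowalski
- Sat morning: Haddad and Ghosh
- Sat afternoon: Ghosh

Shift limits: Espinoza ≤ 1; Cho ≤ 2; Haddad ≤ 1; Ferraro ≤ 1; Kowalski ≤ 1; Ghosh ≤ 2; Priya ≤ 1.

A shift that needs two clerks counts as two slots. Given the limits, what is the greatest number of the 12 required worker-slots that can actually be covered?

9

Total capacity across all clerks is 1+2+1+1+1+2+1 = 9, and 12 slots are needed, so at most 9 can be filled.
An assignment achieving 9: Wed morning→Cho, Wed afternoon→Kowalski, Wed evening→Priya, Thu morning→Espinoza, Thu afternoon→Ghosh, Thu evening→Ferraro, Fri afternoon→Cho, Sat morning→Haddad, Sat afternoon→Ghosh.
Loads: Espinoza 1/1, Cho 2/2, Haddad 1/1, Ferraro 1/1, Kowalski 1/1, Ghosh 2/2, Priya 1/1.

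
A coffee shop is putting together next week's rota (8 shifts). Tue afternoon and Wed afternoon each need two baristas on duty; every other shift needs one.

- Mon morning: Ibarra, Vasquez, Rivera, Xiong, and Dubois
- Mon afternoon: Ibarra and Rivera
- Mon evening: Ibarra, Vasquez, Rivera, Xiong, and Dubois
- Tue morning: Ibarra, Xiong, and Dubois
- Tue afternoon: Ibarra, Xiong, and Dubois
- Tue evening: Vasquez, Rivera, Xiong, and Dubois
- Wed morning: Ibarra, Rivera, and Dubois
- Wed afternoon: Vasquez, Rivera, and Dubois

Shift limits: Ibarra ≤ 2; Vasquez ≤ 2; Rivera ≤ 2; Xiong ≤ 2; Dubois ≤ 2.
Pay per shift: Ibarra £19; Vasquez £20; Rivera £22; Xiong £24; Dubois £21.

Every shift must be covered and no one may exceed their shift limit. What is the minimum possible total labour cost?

£212

Picking the cheapest available barista for each shift independently would cost £196, but that ignores the shift limits.
An optimal schedule: Mon morning→Xiong, Mon afternoon→Ibarra, Mon evening→Dubois, Tue morning→Ibarra, Tue afternoon→Xiong+Dubois, Tue evening→Vasquez, Wed morning→Rivera, Wed afternoon→Vasquez+Rivera.
Total: 24 + 19 + 21 + 19 + 24 + 21 + 20 + 22 + 20 + 22 = £212.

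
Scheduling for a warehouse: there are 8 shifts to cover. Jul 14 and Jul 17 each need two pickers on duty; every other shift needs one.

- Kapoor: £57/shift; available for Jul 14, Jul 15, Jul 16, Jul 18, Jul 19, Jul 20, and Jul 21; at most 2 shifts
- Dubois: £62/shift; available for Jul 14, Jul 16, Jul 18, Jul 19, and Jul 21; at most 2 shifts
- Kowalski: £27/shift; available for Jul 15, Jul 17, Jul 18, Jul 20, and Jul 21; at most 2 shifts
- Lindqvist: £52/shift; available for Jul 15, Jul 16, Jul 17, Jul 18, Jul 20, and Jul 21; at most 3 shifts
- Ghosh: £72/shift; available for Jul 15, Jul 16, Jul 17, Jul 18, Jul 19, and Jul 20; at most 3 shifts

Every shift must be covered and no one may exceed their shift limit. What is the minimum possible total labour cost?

Jul 14 can only be covered by Kapoor and Dubois, so that assignment is forced.
Picking the cheapest available picker for each shift independently would cost £415, but that ignores the shift limits.
An optimal schedule: Jul 14→Kapoor+Dubois, Jul 15→Kowalski, Jul 16→Dubois, Jul 17→Kowalski+Lindqvist, Jul 18→Ghosh, Jul 19→Kapoor, Jul 20→Lindqvist, Jul 21→Lindqvist.
Total: 57 + 62 + 27 + 62 + 27 + 52 + 72 + 57 + 52 + 52 = £520.

£520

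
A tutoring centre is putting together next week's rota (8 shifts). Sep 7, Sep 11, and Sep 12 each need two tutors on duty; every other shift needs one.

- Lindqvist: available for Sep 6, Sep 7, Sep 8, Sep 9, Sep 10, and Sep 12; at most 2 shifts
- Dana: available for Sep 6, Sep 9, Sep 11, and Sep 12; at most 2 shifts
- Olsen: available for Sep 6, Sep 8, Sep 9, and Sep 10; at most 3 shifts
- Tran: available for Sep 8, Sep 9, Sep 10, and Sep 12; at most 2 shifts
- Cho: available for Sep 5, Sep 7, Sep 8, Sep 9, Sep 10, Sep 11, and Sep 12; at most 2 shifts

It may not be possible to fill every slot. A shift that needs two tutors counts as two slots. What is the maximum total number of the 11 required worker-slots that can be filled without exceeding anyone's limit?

10

Total capacity across all tutors is 2+2+3+2+2 = 11, and 11 slots are needed, so at most 11 can be filled.
Shifts {Sep 5, Sep 7, Sep 11} need 5 slots but only Lindqvist, Dana, and Cho are available for them, supplying at most 4 — so at least 1 slot must go unfilled.
An assignment achieving 10: Sep 5→Cho, Sep 6→Lindqvist, Sep 7→Lindqvist+Cho, Sep 8→Olsen, Sep 9→Olsen, Sep 10→Olsen, Sep 11→Dana, Sep 12→Dana+Tran.
Loads: Lindqvist 2/2, Dana 2/2, Olsen 3/3, Tran 1/2, Cho 2/2.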